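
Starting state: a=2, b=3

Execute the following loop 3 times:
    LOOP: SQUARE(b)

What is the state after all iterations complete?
a=2, b=6561

Iteration trace:
Start: a=2, b=3
After iteration 1: a=2, b=9
After iteration 2: a=2, b=81
After iteration 3: a=2, b=6561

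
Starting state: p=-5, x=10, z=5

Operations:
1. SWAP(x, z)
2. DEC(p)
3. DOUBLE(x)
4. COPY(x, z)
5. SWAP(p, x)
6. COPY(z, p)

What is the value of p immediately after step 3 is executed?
p = -6

Tracing p through execution:
Initial: p = -5
After step 1 (SWAP(x, z)): p = -5
After step 2 (DEC(p)): p = -6
After step 3 (DOUBLE(x)): p = -6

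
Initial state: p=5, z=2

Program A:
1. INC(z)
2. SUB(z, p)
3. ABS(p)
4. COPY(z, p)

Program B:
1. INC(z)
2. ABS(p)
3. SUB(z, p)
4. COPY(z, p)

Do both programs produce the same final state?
Yes

Program A final state: p=5, z=5
Program B final state: p=5, z=5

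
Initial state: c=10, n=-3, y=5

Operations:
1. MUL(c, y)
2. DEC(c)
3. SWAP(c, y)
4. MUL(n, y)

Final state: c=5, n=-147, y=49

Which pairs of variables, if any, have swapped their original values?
None

Comparing initial and final values:
n: -3 → -147
c: 10 → 5
y: 5 → 49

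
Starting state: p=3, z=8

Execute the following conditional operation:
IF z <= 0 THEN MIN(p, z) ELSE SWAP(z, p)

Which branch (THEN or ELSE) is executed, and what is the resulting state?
Branch: ELSE, Final state: p=8, z=3

Evaluating condition: z <= 0
z = 8
Condition is False, so ELSE branch executes
After SWAP(z, p): p=8, z=3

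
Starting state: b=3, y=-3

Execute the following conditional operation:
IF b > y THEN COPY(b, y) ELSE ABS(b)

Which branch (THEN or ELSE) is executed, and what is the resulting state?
Branch: THEN, Final state: b=-3, y=-3

Evaluating condition: b > y
b = 3, y = -3
Condition is True, so THEN branch executes
After COPY(b, y): b=-3, y=-3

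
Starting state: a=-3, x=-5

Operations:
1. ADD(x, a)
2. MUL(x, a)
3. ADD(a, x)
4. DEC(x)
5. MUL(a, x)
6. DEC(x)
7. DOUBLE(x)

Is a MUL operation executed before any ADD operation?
No

First MUL: step 2
First ADD: step 1
Since 2 > 1, ADD comes first.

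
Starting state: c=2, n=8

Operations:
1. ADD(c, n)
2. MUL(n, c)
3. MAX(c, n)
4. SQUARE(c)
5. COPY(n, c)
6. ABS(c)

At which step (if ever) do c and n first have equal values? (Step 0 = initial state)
Step 3

c and n first become equal after step 3.

Comparing values at each step:
Initial: c=2, n=8
After step 1: c=10, n=8
After step 2: c=10, n=80
After step 3: c=80, n=80 ← equal!
After step 4: c=6400, n=80
After step 5: c=6400, n=6400 ← equal!
After step 6: c=6400, n=6400 ← equal!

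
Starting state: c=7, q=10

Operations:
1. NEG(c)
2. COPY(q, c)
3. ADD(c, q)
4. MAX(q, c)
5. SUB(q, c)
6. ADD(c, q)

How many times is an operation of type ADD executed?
2

Counting ADD operations:
Step 3: ADD(c, q) ← ADD
Step 6: ADD(c, q) ← ADD
Total: 2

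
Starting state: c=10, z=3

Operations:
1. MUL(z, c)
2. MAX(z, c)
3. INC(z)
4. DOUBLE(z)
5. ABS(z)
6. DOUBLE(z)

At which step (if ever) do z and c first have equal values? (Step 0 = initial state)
Never

z and c never become equal during execution.

Comparing values at each step:
Initial: z=3, c=10
After step 1: z=30, c=10
After step 2: z=30, c=10
After step 3: z=31, c=10
After step 4: z=62, c=10
After step 5: z=62, c=10
After step 6: z=124, c=10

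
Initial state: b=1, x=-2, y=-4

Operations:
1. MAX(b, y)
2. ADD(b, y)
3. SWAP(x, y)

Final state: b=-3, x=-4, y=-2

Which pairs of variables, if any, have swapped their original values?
(x, y)

Comparing initial and final values:
x: -2 → -4
y: -4 → -2
b: 1 → -3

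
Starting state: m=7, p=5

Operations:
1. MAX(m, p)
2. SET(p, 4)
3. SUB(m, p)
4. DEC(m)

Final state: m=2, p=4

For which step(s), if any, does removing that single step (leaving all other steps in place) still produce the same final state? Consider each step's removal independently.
Step(s) 1

Testing removal of each single step:
Without step 1: final = m=2, p=4 (same)
Without step 2: final = m=1, p=5 (different)
Without step 3: final = m=6, p=4 (different)
Without step 4: final = m=3, p=4 (different)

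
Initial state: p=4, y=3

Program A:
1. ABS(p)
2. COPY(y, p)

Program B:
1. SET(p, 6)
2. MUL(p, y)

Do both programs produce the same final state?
No

Program A final state: p=4, y=4
Program B final state: p=18, y=3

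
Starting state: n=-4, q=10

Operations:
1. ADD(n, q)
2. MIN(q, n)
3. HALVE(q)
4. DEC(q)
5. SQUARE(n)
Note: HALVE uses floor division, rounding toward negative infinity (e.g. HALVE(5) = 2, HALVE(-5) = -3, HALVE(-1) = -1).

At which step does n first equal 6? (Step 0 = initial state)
Step 1

Tracing n:
Initial: n = -4
After step 1: n = 6 ← first occurrence
After step 2: n = 6
After step 3: n = 6
After step 4: n = 6
After step 5: n = 36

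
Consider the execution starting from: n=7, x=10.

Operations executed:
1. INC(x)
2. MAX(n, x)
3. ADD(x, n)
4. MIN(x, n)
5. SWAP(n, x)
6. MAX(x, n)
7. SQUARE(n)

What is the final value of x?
x = 11

Tracing execution:
Step 1: INC(x) → x = 11
Step 2: MAX(n, x) → x = 11
Step 3: ADD(x, n) → x = 22
Step 4: MIN(x, n) → x = 11
Step 5: SWAP(n, x) → x = 11
Step 6: MAX(x, n) → x = 11
Step 7: SQUARE(n) → x = 11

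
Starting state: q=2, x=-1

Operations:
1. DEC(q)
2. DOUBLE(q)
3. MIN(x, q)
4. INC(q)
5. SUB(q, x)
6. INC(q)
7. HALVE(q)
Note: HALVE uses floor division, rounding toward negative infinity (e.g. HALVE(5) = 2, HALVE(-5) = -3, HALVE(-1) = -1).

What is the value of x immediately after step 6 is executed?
x = -1

Tracing x through execution:
Initial: x = -1
After step 1 (DEC(q)): x = -1
After step 2 (DOUBLE(q)): x = -1
After step 3 (MIN(x, q)): x = -1
After step 4 (INC(q)): x = -1
After step 5 (SUB(q, x)): x = -1
After step 6 (INC(q)): x = -1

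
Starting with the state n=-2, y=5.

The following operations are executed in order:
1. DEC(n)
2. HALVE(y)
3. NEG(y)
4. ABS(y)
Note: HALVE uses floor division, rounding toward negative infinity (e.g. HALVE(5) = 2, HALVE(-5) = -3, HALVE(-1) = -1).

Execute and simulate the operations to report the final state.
{n: -3, y: 2}

Step-by-step execution:
Initial: n=-2, y=5
After step 1 (DEC(n)): n=-3, y=5
After step 2 (HALVE(y)): n=-3, y=2
After step 3 (NEG(y)): n=-3, y=-2
After step 4 (ABS(y)): n=-3, y=2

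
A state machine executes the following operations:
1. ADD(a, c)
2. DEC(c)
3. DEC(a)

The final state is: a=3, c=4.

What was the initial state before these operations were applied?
a=-1, c=5

Working backwards:
Final state: a=3, c=4
Before step 3 (DEC(a)): a=4, c=4
Before step 2 (DEC(c)): a=4, c=5
Before step 1 (ADD(a, c)): a=-1, c=5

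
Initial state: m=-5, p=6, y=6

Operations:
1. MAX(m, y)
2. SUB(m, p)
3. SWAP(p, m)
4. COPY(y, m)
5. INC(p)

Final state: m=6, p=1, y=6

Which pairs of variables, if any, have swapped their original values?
None

Comparing initial and final values:
y: 6 → 6
m: -5 → 6
p: 6 → 1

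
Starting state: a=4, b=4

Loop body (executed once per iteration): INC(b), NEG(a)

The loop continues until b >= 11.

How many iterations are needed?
7

Tracing iterations:
Initial: a=4, b=4
After iteration 1: a=-4, b=5
After iteration 2: a=4, b=6
After iteration 3: a=-4, b=7
After iteration 4: a=4, b=8
After iteration 5: a=-4, b=9
After iteration 6: a=4, b=10
After iteration 7: a=-4, b=11
b >= 11 now holds, so the loop exits after 7 iterations.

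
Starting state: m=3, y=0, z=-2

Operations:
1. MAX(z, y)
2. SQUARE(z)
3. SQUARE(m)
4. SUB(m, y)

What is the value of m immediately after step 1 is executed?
m = 3

Tracing m through execution:
Initial: m = 3
After step 1 (MAX(z, y)): m = 3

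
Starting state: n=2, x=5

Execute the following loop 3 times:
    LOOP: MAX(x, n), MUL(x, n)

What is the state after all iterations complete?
n=2, x=40

Iteration trace:
Start: n=2, x=5
After iteration 1: n=2, x=10
After iteration 2: n=2, x=20
After iteration 3: n=2, x=40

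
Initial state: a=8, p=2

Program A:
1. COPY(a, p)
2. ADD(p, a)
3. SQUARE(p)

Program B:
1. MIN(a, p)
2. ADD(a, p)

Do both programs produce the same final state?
No

Program A final state: a=2, p=16
Program B final state: a=4, p=2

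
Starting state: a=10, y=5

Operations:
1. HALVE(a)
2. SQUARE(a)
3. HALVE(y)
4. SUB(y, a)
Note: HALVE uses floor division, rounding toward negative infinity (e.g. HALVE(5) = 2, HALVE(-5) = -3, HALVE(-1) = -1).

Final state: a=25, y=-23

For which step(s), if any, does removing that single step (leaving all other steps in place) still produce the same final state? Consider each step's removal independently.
None - removing any single step changes the final result

Testing removal of each single step:
Without step 1: final = a=100, y=-98 (different)
Without step 2: final = a=5, y=-3 (different)
Without step 3: final = a=25, y=-20 (different)
Without step 4: final = a=25, y=2 (different)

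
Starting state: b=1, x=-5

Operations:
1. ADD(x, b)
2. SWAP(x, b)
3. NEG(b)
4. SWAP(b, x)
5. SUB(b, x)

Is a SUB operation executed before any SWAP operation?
No

First SUB: step 5
First SWAP: step 2
Since 5 > 2, SWAP comes first.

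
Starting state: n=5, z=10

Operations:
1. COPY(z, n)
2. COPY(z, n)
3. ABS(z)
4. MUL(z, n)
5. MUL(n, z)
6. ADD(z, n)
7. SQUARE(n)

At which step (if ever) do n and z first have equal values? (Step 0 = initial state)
Step 1

n and z first become equal after step 1.

Comparing values at each step:
Initial: n=5, z=10
After step 1: n=5, z=5 ← equal!
After step 2: n=5, z=5 ← equal!
After step 3: n=5, z=5 ← equal!
After step 4: n=5, z=25
After step 5: n=125, z=25
After step 6: n=125, z=150
After step 7: n=15625, z=150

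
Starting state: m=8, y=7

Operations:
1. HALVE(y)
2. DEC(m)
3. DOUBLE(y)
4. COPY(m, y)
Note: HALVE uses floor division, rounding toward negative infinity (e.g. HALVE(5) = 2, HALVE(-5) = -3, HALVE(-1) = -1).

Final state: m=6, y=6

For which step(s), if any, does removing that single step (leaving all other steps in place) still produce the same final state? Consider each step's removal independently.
Step(s) 2

Testing removal of each single step:
Without step 1: final = m=14, y=14 (different)
Without step 2: final = m=6, y=6 (same)
Without step 3: final = m=3, y=3 (different)
Without step 4: final = m=7, y=6 (different)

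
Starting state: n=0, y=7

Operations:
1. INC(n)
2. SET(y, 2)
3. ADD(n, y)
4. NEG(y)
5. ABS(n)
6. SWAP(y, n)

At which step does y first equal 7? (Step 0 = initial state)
Step 0

Tracing y:
Initial: y = 7 ← first occurrence
After step 1: y = 7
After step 2: y = 2
After step 3: y = 2
After step 4: y = -2
After step 5: y = -2
After step 6: y = 3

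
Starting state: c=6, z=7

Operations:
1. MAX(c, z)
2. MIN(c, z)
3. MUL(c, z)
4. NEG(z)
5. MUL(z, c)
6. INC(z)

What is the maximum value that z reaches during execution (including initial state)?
7

Values of z at each step:
Initial: z = 7 ← maximum
After step 1: z = 7
After step 2: z = 7
After step 3: z = 7
After step 4: z = -7
After step 5: z = -343
After step 6: z = -342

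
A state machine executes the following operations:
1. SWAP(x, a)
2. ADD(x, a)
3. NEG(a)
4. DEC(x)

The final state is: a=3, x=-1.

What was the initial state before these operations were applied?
a=3, x=-3

Working backwards:
Final state: a=3, x=-1
Before step 4 (DEC(x)): a=3, x=0
Before step 3 (NEG(a)): a=-3, x=0
Before step 2 (ADD(x, a)): a=-3, x=3
Before step 1 (SWAP(x, a)): a=3, x=-3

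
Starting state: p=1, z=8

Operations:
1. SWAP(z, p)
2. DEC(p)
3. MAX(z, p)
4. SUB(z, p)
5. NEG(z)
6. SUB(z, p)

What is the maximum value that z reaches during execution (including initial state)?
8

Values of z at each step:
Initial: z = 8 ← maximum
After step 1: z = 1
After step 2: z = 1
After step 3: z = 7
After step 4: z = 0
After step 5: z = 0
After step 6: z = -7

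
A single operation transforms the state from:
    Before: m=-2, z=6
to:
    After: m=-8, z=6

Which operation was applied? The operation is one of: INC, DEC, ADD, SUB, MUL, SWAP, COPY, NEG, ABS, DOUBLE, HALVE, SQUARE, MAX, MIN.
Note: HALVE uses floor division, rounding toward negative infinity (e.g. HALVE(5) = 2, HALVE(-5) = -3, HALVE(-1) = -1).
SUB(m, z)

Analyzing the change:
Before: m=-2, z=6
After: m=-8, z=6
Variable m changed from -2 to -8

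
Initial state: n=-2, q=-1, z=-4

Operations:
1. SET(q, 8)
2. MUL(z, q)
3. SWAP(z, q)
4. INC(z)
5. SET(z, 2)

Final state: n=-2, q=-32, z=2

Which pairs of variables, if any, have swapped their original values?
None

Comparing initial and final values:
n: -2 → -2
q: -1 → -32
z: -4 → 2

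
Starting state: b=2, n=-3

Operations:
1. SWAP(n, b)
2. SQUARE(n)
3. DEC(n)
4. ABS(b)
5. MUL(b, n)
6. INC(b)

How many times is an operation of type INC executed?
1

Counting INC operations:
Step 6: INC(b) ← INC
Total: 1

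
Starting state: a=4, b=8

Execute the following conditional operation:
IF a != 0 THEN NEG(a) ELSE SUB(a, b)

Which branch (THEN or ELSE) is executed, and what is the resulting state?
Branch: THEN, Final state: a=-4, b=8

Evaluating condition: a != 0
a = 4
Condition is True, so THEN branch executes
After NEG(a): a=-4, b=8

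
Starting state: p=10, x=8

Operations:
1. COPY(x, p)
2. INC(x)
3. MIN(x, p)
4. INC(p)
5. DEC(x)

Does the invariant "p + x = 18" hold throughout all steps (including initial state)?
No, violated after step 1

The invariant is violated after step 1.

State at each step:
Initial: p=10, x=8
After step 1: p=10, x=10
After step 2: p=10, x=11
After step 3: p=10, x=10
After step 4: p=11, x=10
After step 5: p=11, x=9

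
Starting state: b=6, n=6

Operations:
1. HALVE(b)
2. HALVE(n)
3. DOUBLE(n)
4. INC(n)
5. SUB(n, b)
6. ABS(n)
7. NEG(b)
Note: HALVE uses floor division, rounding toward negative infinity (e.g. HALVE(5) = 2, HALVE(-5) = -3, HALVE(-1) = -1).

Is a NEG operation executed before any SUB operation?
No

First NEG: step 7
First SUB: step 5
Since 7 > 5, SUB comes first.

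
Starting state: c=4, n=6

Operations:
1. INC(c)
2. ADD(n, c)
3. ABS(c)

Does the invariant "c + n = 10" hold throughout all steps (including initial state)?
No, violated after step 1

The invariant is violated after step 1.

State at each step:
Initial: c=4, n=6
After step 1: c=5, n=6
After step 2: c=5, n=11
After step 3: c=5, n=11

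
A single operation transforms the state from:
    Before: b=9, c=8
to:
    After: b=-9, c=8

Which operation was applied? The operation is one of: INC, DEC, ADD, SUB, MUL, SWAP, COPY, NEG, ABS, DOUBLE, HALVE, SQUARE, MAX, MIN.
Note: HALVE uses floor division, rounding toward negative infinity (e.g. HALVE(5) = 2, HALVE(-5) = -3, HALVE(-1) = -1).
NEG(b)

Analyzing the change:
Before: b=9, c=8
After: b=-9, c=8
Variable b changed from 9 to -9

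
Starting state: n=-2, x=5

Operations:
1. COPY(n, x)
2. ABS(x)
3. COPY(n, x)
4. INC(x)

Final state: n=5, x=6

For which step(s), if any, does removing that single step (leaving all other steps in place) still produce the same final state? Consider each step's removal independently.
Step(s) 1, 2, 3

Testing removal of each single step:
Without step 1: final = n=5, x=6 (same)
Without step 2: final = n=5, x=6 (same)
Without step 3: final = n=5, x=6 (same)
Without step 4: final = n=5, x=5 (different)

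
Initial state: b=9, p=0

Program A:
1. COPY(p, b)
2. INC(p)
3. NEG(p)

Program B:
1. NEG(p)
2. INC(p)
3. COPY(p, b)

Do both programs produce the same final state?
No

Program A final state: b=9, p=-10
Program B final state: b=9, p=9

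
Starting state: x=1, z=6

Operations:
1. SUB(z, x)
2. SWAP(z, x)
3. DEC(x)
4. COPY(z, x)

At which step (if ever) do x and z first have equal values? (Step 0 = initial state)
Step 4

x and z first become equal after step 4.

Comparing values at each step:
Initial: x=1, z=6
After step 1: x=1, z=5
After step 2: x=5, z=1
After step 3: x=4, z=1
After step 4: x=4, z=4 ← equal!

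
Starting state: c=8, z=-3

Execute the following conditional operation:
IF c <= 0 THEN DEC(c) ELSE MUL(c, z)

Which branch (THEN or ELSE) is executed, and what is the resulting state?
Branch: ELSE, Final state: c=-24, z=-3

Evaluating condition: c <= 0
c = 8
Condition is False, so ELSE branch executes
After MUL(c, z): c=-24, z=-3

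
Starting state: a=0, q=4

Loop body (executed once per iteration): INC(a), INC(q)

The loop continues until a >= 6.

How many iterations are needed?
6

Tracing iterations:
Initial: a=0, q=4
After iteration 1: a=1, q=5
After iteration 2: a=2, q=6
After iteration 3: a=3, q=7
After iteration 4: a=4, q=8
After iteration 5: a=5, q=9
After iteration 6: a=6, q=10
a >= 6 now holds, so the loop exits after 6 iterations.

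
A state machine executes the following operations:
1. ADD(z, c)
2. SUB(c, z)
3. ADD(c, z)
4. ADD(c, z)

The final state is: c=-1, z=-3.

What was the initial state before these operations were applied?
c=2, z=-5

Working backwards:
Final state: c=-1, z=-3
Before step 4 (ADD(c, z)): c=2, z=-3
Before step 3 (ADD(c, z)): c=5, z=-3
Before step 2 (SUB(c, z)): c=2, z=-3
Before step 1 (ADD(z, c)): c=2, z=-5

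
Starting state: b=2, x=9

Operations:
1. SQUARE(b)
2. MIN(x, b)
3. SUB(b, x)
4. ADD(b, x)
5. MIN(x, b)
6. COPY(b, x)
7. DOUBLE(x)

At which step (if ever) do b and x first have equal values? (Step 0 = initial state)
Step 2

b and x first become equal after step 2.

Comparing values at each step:
Initial: b=2, x=9
After step 1: b=4, x=9
After step 2: b=4, x=4 ← equal!
After step 3: b=0, x=4
After step 4: b=4, x=4 ← equal!
After step 5: b=4, x=4 ← equal!
After step 6: b=4, x=4 ← equal!
After step 7: b=4, x=8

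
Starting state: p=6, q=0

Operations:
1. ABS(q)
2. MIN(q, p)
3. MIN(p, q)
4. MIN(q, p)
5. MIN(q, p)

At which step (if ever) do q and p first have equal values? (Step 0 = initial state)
Step 3

q and p first become equal after step 3.

Comparing values at each step:
Initial: q=0, p=6
After step 1: q=0, p=6
After step 2: q=0, p=6
After step 3: q=0, p=0 ← equal!
After step 4: q=0, p=0 ← equal!
After step 5: q=0, p=0 ← equal!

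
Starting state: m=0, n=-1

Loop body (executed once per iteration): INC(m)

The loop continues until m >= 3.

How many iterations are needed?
3

Tracing iterations:
Initial: m=0, n=-1
After iteration 1: m=1, n=-1
After iteration 2: m=2, n=-1
After iteration 3: m=3, n=-1
m >= 3 now holds, so the loop exits after 3 iterations.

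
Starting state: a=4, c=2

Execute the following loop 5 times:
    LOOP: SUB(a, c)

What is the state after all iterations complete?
a=-6, c=2

Iteration trace:
Start: a=4, c=2
After iteration 1: a=2, c=2
After iteration 2: a=0, c=2
After iteration 3: a=-2, c=2
After iteration 4: a=-4, c=2
After iteration 5: a=-6, c=2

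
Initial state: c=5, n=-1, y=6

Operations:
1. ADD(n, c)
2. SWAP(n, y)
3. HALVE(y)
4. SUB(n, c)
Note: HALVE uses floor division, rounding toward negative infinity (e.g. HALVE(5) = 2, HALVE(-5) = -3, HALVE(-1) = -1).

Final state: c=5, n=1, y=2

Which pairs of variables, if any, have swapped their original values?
None

Comparing initial and final values:
y: 6 → 2
c: 5 → 5
n: -1 → 1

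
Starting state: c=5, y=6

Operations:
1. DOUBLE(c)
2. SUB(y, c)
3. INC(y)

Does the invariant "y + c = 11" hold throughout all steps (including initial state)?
No, violated after step 1

The invariant is violated after step 1.

State at each step:
Initial: c=5, y=6
After step 1: c=10, y=6
After step 2: c=10, y=-4
After step 3: c=10, y=-3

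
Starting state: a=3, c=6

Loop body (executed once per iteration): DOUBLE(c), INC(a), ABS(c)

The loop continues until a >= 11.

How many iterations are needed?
8

Tracing iterations:
Initial: a=3, c=6
After iteration 1: a=4, c=12
After iteration 2: a=5, c=24
After iteration 3: a=6, c=48
After iteration 4: a=7, c=96
After iteration 5: a=8, c=192
After iteration 6: a=9, c=384
After iteration 7: a=10, c=768
After iteration 8: a=11, c=1536
a >= 11 now holds, so the loop exits after 8 iterations.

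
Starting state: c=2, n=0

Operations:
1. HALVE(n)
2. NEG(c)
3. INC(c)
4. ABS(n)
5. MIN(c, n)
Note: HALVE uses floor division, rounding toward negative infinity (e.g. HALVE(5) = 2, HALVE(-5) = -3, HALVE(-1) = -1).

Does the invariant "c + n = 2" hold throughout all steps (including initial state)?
No, violated after step 2

The invariant is violated after step 2.

State at each step:
Initial: c=2, n=0
After step 1: c=2, n=0
After step 2: c=-2, n=0
After step 3: c=-1, n=0
After step 4: c=-1, n=0
After step 5: c=-1, n=0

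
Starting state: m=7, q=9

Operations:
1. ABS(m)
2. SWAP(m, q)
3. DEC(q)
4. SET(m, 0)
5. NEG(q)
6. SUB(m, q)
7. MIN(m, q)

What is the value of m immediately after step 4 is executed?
m = 0

Tracing m through execution:
Initial: m = 7
After step 1 (ABS(m)): m = 7
After step 2 (SWAP(m, q)): m = 9
After step 3 (DEC(q)): m = 9
After step 4 (SET(m, 0)): m = 0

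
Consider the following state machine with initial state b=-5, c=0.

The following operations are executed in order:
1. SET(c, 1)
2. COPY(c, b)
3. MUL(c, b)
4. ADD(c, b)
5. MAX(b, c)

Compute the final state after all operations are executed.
{b: 20, c: 20}

Step-by-step execution:
Initial: b=-5, c=0
After step 1 (SET(c, 1)): b=-5, c=1
After step 2 (COPY(c, b)): b=-5, c=-5
After step 3 (MUL(c, b)): b=-5, c=25
After step 4 (ADD(c, b)): b=-5, c=20
After step 5 (MAX(b, c)): b=20, c=20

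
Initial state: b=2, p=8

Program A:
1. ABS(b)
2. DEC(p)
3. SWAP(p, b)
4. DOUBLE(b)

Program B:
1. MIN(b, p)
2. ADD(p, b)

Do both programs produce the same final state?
No

Program A final state: b=14, p=2
Program B final state: b=2, p=10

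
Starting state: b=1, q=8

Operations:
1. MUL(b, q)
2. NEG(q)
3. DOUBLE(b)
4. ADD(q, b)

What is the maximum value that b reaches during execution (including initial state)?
16

Values of b at each step:
Initial: b = 1
After step 1: b = 8
After step 2: b = 8
After step 3: b = 16 ← maximum
After step 4: b = 16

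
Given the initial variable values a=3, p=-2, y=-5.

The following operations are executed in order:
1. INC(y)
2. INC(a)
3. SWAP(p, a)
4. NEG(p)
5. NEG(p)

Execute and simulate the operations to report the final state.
{a: -2, p: 4, y: -4}

Step-by-step execution:
Initial: a=3, p=-2, y=-5
After step 1 (INC(y)): a=3, p=-2, y=-4
After step 2 (INC(a)): a=4, p=-2, y=-4
After step 3 (SWAP(p, a)): a=-2, p=4, y=-4
After step 4 (NEG(p)): a=-2, p=-4, y=-4
After step 5 (NEG(p)): a=-2, p=4, y=-4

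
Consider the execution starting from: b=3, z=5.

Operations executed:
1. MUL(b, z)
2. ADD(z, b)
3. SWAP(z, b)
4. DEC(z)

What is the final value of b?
b = 20

Tracing execution:
Step 1: MUL(b, z) → b = 15
Step 2: ADD(z, b) → b = 15
Step 3: SWAP(z, b) → b = 20
Step 4: DEC(z) → b = 20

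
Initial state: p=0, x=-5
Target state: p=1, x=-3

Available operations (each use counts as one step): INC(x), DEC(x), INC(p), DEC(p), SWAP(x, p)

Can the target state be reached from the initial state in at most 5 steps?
Yes

Path (3 steps): INC(x) → INC(x) → INC(p)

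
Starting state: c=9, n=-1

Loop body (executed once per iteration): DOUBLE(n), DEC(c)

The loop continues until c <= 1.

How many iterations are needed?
8

Tracing iterations:
Initial: c=9, n=-1
After iteration 1: c=8, n=-2
After iteration 2: c=7, n=-4
After iteration 3: c=6, n=-8
After iteration 4: c=5, n=-16
After iteration 5: c=4, n=-32
After iteration 6: c=3, n=-64
After iteration 7: c=2, n=-128
After iteration 8: c=1, n=-256
c <= 1 now holds, so the loop exits after 8 iterations.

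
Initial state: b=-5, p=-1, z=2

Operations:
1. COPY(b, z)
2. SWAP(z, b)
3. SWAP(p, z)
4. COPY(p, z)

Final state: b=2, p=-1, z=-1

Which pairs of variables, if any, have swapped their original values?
None

Comparing initial and final values:
z: 2 → -1
b: -5 → 2
p: -1 → -1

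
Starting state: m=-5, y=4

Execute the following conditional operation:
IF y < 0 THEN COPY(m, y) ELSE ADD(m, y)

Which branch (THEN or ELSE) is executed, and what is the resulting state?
Branch: ELSE, Final state: m=-1, y=4

Evaluating condition: y < 0
y = 4
Condition is False, so ELSE branch executes
After ADD(m, y): m=-1, y=4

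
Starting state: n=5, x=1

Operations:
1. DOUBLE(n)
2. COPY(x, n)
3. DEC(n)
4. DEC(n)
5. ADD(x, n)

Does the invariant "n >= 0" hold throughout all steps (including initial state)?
Yes

The invariant holds at every step.

State at each step:
Initial: n=5, x=1
After step 1: n=10, x=1
After step 2: n=10, x=10
After step 3: n=9, x=10
After step 4: n=8, x=10
After step 5: n=8, x=18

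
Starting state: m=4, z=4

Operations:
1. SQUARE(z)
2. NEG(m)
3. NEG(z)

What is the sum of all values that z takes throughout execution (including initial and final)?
20

Values of z at each step:
Initial: z = 4
After step 1: z = 16
After step 2: z = 16
After step 3: z = -16
Sum = 4 + 16 + 16 + -16 = 20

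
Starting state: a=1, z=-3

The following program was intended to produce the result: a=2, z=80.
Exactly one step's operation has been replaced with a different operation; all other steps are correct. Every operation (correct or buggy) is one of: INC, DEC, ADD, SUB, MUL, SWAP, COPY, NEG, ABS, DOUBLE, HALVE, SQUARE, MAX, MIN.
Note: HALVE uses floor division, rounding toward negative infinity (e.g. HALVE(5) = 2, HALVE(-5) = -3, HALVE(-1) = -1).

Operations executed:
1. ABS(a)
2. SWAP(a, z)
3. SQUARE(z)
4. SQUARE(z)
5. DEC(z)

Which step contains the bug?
Step 2

Trace with buggy code:
Initial: a=1, z=-3
After step 1: a=1, z=-3
After step 2: a=-3, z=1
After step 3: a=-3, z=1
After step 4: a=-3, z=1
After step 5: a=-3, z=0
Actual final a=-3, z=0 ≠ expected a=2, z=80.
Step 2 is the only position where a single-operation replacement can produce the expected result.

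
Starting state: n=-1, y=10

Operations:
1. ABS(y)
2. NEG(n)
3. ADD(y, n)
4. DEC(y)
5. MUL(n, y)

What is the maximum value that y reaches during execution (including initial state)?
11

Values of y at each step:
Initial: y = 10
After step 1: y = 10
After step 2: y = 10
After step 3: y = 11 ← maximum
After step 4: y = 10
After step 5: y = 10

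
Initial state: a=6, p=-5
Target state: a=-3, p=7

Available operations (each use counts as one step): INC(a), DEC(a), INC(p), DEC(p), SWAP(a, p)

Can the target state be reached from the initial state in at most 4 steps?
Yes

Path (4 steps): INC(a) → INC(p) → INC(p) → SWAP(a, p)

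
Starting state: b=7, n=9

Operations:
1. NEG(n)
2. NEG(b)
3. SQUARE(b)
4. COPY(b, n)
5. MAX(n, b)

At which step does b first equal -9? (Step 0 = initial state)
Step 4

Tracing b:
Initial: b = 7
After step 1: b = 7
After step 2: b = -7
After step 3: b = 49
After step 4: b = -9 ← first occurrence
After step 5: b = -9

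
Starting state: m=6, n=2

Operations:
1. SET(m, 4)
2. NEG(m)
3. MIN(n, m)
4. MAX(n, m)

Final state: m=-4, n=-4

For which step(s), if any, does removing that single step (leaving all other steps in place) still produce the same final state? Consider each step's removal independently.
Step(s) 4

Testing removal of each single step:
Without step 1: final = m=-6, n=-6 (different)
Without step 2: final = m=4, n=4 (different)
Without step 3: final = m=-4, n=2 (different)
Without step 4: final = m=-4, n=-4 (same)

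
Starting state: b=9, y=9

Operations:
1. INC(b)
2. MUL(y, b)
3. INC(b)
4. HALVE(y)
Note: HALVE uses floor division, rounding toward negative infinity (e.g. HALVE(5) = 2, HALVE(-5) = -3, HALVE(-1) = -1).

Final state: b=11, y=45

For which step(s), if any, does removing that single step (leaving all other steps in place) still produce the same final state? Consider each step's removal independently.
None - removing any single step changes the final result

Testing removal of each single step:
Without step 1: final = b=10, y=40 (different)
Without step 2: final = b=11, y=4 (different)
Without step 3: final = b=10, y=45 (different)
Without step 4: final = b=11, y=90 (different)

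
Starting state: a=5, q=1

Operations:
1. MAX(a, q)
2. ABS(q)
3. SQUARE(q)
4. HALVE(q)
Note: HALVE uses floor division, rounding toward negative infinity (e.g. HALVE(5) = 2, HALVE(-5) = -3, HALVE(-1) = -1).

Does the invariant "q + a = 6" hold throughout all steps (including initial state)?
No, violated after step 4

The invariant is violated after step 4.

State at each step:
Initial: a=5, q=1
After step 1: a=5, q=1
After step 2: a=5, q=1
After step 3: a=5, q=1
After step 4: a=5, q=0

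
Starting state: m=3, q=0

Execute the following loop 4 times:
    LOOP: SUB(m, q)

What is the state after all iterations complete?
m=3, q=0

Iteration trace:
Start: m=3, q=0
After iteration 1: m=3, q=0
After iteration 2: m=3, q=0
After iteration 3: m=3, q=0
After iteration 4: m=3, q=0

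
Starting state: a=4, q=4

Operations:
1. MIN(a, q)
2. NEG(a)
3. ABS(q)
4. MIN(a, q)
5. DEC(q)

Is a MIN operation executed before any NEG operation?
Yes

First MIN: step 1
First NEG: step 2
Since 1 < 2, MIN comes first.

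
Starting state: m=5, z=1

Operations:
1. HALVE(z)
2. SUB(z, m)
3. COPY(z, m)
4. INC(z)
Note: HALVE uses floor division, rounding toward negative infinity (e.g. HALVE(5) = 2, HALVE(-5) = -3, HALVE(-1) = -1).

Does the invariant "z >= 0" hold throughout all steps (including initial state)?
No, violated after step 2

The invariant is violated after step 2.

State at each step:
Initial: m=5, z=1
After step 1: m=5, z=0
After step 2: m=5, z=-5
After step 3: m=5, z=5
After step 4: m=5, z=6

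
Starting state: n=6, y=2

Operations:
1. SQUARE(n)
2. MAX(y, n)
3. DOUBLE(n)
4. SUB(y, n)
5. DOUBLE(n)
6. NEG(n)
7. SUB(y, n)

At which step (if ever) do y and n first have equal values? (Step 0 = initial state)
Step 2

y and n first become equal after step 2.

Comparing values at each step:
Initial: y=2, n=6
After step 1: y=2, n=36
After step 2: y=36, n=36 ← equal!
After step 3: y=36, n=72
After step 4: y=-36, n=72
After step 5: y=-36, n=144
After step 6: y=-36, n=-144
After step 7: y=108, n=-144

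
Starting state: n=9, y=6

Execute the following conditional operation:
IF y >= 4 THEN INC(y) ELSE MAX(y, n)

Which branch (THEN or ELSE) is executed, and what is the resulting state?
Branch: THEN, Final state: n=9, y=7

Evaluating condition: y >= 4
y = 6
Condition is True, so THEN branch executes
After INC(y): n=9, y=7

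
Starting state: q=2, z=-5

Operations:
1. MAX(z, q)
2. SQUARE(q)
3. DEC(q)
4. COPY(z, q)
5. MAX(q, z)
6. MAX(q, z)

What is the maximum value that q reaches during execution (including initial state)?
4

Values of q at each step:
Initial: q = 2
After step 1: q = 2
After step 2: q = 4 ← maximum
After step 3: q = 3
After step 4: q = 3
After step 5: q = 3
After step 6: q = 3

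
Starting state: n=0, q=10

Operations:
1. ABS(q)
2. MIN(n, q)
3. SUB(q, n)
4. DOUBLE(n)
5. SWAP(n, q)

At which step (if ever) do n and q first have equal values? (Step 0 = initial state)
Never

n and q never become equal during execution.

Comparing values at each step:
Initial: n=0, q=10
After step 1: n=0, q=10
After step 2: n=0, q=10
After step 3: n=0, q=10
After step 4: n=0, q=10
After step 5: n=10, q=0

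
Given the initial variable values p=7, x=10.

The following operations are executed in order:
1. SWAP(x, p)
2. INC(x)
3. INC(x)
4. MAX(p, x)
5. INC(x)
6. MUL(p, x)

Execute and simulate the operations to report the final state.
{p: 100, x: 10}

Step-by-step execution:
Initial: p=7, x=10
After step 1 (SWAP(x, p)): p=10, x=7
After step 2 (INC(x)): p=10, x=8
After step 3 (INC(x)): p=10, x=9
After step 4 (MAX(p, x)): p=10, x=9
After step 5 (INC(x)): p=10, x=10
After step 6 (MUL(p, x)): p=100, x=10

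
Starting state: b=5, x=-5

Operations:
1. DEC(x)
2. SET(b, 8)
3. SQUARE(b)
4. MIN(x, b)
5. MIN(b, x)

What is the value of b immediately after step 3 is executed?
b = 64

Tracing b through execution:
Initial: b = 5
After step 1 (DEC(x)): b = 5
After step 2 (SET(b, 8)): b = 8
After step 3 (SQUARE(b)): b = 64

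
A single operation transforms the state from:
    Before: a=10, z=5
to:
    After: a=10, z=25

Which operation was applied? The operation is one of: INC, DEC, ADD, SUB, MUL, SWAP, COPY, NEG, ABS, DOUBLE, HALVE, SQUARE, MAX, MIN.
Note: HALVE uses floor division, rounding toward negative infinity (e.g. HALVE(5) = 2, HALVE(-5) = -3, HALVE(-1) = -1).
SQUARE(z)

Analyzing the change:
Before: a=10, z=5
After: a=10, z=25
Variable z changed from 5 to 25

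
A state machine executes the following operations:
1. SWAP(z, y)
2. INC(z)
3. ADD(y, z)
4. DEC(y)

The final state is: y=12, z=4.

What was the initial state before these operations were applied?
y=3, z=9

Working backwards:
Final state: y=12, z=4
Before step 4 (DEC(y)): y=13, z=4
Before step 3 (ADD(y, z)): y=9, z=4
Before step 2 (INC(z)): y=9, z=3
Before step 1 (SWAP(z, y)): y=3, z=9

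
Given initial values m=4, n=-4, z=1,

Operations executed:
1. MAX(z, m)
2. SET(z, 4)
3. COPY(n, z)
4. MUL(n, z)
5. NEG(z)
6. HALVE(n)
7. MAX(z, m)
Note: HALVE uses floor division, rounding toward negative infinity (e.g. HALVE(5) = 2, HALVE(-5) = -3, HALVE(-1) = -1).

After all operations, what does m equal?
m = 4

Tracing execution:
Step 1: MAX(z, m) → m = 4
Step 2: SET(z, 4) → m = 4
Step 3: COPY(n, z) → m = 4
Step 4: MUL(n, z) → m = 4
Step 5: NEG(z) → m = 4
Step 6: HALVE(n) → m = 4
Step 7: MAX(z, m) → m = 4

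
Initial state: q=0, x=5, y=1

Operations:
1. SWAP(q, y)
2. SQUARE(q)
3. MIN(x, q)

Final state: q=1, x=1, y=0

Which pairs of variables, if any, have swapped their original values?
(y, q)

Comparing initial and final values:
x: 5 → 1
y: 1 → 0
q: 0 → 1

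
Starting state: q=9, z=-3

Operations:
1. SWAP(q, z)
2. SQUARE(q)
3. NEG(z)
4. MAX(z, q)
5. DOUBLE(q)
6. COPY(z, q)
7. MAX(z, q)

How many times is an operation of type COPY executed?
1

Counting COPY operations:
Step 6: COPY(z, q) ← COPY
Total: 1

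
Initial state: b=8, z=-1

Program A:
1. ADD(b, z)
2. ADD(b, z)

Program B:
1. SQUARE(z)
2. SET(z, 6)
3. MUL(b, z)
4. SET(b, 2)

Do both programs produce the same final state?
No

Program A final state: b=6, z=-1
Program B final state: b=2, z=6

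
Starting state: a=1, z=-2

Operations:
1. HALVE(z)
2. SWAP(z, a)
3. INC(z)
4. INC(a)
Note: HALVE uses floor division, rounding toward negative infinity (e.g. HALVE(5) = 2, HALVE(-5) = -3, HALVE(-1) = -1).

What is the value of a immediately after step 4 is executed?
a = 0

Tracing a through execution:
Initial: a = 1
After step 1 (HALVE(z)): a = 1
After step 2 (SWAP(z, a)): a = -1
After step 3 (INC(z)): a = -1
After step 4 (INC(a)): a = 0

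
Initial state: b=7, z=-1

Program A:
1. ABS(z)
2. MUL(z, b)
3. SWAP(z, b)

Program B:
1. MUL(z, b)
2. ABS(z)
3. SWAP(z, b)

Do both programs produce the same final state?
Yes

Program A final state: b=7, z=7
Program B final state: b=7, z=7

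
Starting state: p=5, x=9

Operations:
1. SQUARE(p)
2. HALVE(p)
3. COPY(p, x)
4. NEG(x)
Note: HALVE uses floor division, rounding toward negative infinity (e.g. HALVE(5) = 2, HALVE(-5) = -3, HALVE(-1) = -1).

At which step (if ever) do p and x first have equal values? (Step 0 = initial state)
Step 3

p and x first become equal after step 3.

Comparing values at each step:
Initial: p=5, x=9
After step 1: p=25, x=9
After step 2: p=12, x=9
After step 3: p=9, x=9 ← equal!
After step 4: p=9, x=-9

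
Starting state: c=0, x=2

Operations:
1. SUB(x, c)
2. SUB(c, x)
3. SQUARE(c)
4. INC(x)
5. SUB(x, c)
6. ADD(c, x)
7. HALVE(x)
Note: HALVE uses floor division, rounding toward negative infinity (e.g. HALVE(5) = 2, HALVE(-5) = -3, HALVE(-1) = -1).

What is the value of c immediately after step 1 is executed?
c = 0

Tracing c through execution:
Initial: c = 0
After step 1 (SUB(x, c)): c = 0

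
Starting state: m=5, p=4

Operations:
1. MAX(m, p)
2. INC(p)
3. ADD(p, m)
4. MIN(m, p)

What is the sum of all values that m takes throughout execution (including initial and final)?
25

Values of m at each step:
Initial: m = 5
After step 1: m = 5
After step 2: m = 5
After step 3: m = 5
After step 4: m = 5
Sum = 5 + 5 + 5 + 5 + 5 = 25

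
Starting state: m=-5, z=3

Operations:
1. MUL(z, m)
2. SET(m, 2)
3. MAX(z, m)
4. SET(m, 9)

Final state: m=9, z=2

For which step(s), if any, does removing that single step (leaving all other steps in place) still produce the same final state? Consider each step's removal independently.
None - removing any single step changes the final result

Testing removal of each single step:
Without step 1: final = m=9, z=3 (different)
Without step 2: final = m=9, z=-5 (different)
Without step 3: final = m=9, z=-15 (different)
Without step 4: final = m=2, z=2 (different)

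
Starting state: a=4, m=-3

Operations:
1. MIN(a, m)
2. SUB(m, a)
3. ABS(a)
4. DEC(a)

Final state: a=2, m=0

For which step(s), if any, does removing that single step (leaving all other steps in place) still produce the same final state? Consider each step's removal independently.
None - removing any single step changes the final result

Testing removal of each single step:
Without step 1: final = a=3, m=-7 (different)
Without step 2: final = a=2, m=-3 (different)
Without step 3: final = a=-4, m=0 (different)
Without step 4: final = a=3, m=0 (different)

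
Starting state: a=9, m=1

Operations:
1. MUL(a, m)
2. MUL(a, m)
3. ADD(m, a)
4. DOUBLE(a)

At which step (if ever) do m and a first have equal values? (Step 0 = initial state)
Never

m and a never become equal during execution.

Comparing values at each step:
Initial: m=1, a=9
After step 1: m=1, a=9
After step 2: m=1, a=9
After step 3: m=10, a=9
After step 4: m=10, a=18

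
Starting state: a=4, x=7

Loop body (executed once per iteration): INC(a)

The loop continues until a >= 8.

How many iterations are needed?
4

Tracing iterations:
Initial: a=4, x=7
After iteration 1: a=5, x=7
After iteration 2: a=6, x=7
After iteration 3: a=7, x=7
After iteration 4: a=8, x=7
a >= 8 now holds, so the loop exits after 4 iterations.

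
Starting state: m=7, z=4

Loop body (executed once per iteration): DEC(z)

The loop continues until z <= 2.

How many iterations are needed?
2

Tracing iterations:
Initial: m=7, z=4
After iteration 1: m=7, z=3
After iteration 2: m=7, z=2
z <= 2 now holds, so the loop exits after 2 iterations.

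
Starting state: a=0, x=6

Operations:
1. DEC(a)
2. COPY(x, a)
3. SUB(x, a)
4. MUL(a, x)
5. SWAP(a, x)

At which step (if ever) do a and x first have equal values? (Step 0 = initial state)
Step 2

a and x first become equal after step 2.

Comparing values at each step:
Initial: a=0, x=6
After step 1: a=-1, x=6
After step 2: a=-1, x=-1 ← equal!
After step 3: a=-1, x=0
After step 4: a=0, x=0 ← equal!
After step 5: a=0, x=0 ← equal!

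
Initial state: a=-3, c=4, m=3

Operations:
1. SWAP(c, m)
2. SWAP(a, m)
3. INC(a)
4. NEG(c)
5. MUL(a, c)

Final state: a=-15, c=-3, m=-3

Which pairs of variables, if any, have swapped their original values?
None

Comparing initial and final values:
a: -3 → -15
c: 4 → -3
m: 3 → -3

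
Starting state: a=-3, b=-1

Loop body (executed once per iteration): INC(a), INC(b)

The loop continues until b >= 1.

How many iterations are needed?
2

Tracing iterations:
Initial: a=-3, b=-1
After iteration 1: a=-2, b=0
After iteration 2: a=-1, b=1
b >= 1 now holds, so the loop exits after 2 iterations.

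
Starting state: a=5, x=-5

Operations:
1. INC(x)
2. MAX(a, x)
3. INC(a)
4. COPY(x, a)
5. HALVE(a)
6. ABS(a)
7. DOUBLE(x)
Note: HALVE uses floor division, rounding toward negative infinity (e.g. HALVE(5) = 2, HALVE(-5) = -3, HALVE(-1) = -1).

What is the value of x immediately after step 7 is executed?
x = 12

Tracing x through execution:
Initial: x = -5
After step 1 (INC(x)): x = -4
After step 2 (MAX(a, x)): x = -4
After step 3 (INC(a)): x = -4
After step 4 (COPY(x, a)): x = 6
After step 5 (HALVE(a)): x = 6
After step 6 (ABS(a)): x = 6
After step 7 (DOUBLE(x)): x = 12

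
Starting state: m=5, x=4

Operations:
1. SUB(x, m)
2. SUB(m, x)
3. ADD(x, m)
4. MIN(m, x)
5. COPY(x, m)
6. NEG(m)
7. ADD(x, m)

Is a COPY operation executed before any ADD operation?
No

First COPY: step 5
First ADD: step 3
Since 5 > 3, ADD comes first.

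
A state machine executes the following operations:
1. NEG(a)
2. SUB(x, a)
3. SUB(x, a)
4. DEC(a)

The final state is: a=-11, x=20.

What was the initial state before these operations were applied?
a=10, x=0

Working backwards:
Final state: a=-11, x=20
Before step 4 (DEC(a)): a=-10, x=20
Before step 3 (SUB(x, a)): a=-10, x=10
Before step 2 (SUB(x, a)): a=-10, x=0
Before step 1 (NEG(a)): a=10, x=0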